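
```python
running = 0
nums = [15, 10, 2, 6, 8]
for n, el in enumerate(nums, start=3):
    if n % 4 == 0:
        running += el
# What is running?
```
Trace:
  running=0
  running=0, n=3, el=15
  running=10, n=4, el=10
  running=10, n=5, el=2
  running=10, n=6, el=6
  running=10, n=7, el=8

Final answer: 10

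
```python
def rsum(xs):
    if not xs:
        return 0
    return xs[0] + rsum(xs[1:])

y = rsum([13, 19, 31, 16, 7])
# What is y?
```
Call trace:
rsum(xs=[13, 19, 31, 16, 7])
  rsum(xs=[19, 31, 16, 7])
    rsum(xs=[31, 16, 7])
      rsum(xs=[16, 7])
        rsum(xs=[7])
          rsum(xs=[])
          -> return 0
        -> return 7
      -> return 23
    -> return 54
  -> return 73
-> return 86

Final answer: 86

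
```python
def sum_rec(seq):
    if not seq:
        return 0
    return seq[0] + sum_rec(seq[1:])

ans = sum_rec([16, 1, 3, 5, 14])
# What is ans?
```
Call trace:
sum_rec(seq=[16, 1, 3, 5, 14])
  sum_rec(seq=[1, 3, 5, 14])
    sum_rec(seq=[3, 5, 14])
      sum_rec(seq=[5, 14])
        sum_rec(seq=[14])
          sum_rec(seq=[])
          -> return 0
        -> return 14
      -> return 19
    -> return 22
  -> return 23
-> return 39

Final answer: 39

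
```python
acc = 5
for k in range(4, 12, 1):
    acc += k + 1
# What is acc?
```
Trace:
  acc=5
  acc=10, k=4
  acc=16, k=5
  acc=23, k=6
  acc=31, k=7
  acc=40, k=8
  acc=50, k=9
  acc=61, k=10
  acc=73, k=11

Final answer: 73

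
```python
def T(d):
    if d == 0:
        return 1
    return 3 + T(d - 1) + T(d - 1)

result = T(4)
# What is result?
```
Call trace (a repeated sub-call is expanded the first time; later identical calls just restate its return value):
T(d=4)
  T(d=3)
    T(d=2)
      T(d=1)
        T(d=0)
        -> return 1
        T(d=0)
        -> return 1
      -> return 5
      T(d=1) -> return 5  (same call as traced above)
    -> return 13
    T(d=2) -> return 13  (same call as traced above)
  -> return 29
  T(d=3) -> return 29  (same call as traced above)
-> return 61

Final answer: 61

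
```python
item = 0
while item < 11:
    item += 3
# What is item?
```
Trace:
  item=0
  item=3
  item=6
  item=9
  item=12

Final answer: 12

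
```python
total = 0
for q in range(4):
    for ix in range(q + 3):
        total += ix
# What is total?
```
Trace:
  total=0
  total=0, q=0, ix=0
  total=1, q=0, ix=1
  total=3, q=0, ix=2
  total=3, q=1, ix=0
  total=4, q=1, ix=1
  total=6, q=1, ix=2
  total=9, q=1, ix=3
  total=9, q=2, ix=0
  total=10, q=2, ix=1
  total=12, q=2, ix=2
  total=15, q=2, ix=3
  total=19, q=2, ix=4
  total=19, q=3, ix=0
  total=20, q=3, ix=1
  total=22, q=3, ix=2
  total=25, q=3, ix=3
  total=29, q=3, ix=4
  total=34, q=3, ix=5

Final answer: 34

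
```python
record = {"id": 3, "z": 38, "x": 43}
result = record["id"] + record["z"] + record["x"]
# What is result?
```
Trace:
  record={'id': 3, 'z': 38, 'x': 43}
  record={'id': 3, 'z': 38, 'x': 43}, result=84

Final answer: 84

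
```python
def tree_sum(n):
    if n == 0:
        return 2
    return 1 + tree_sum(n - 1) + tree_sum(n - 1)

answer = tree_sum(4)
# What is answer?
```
Call trace (a repeated sub-call is expanded the first time; later identical calls just restate its return value):
tree_sum(n=4)
  tree_sum(n=3)
    tree_sum(n=2)
      tree_sum(n=1)
        tree_sum(n=0)
        -> return 2
        tree_sum(n=0)
        -> return 2
      -> return 5
      tree_sum(n=1) -> return 5  (same call as traced above)
    -> return 11
    tree_sum(n=2) -> return 11  (same call as traced above)
  -> return 23
  tree_sum(n=3) -> return 23  (same call as traced above)
-> return 47

Final answer: 47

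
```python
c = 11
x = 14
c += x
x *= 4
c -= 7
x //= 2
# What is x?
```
Trace:
  c=11
  c=11, x=14
  c=25, x=14
  c=25, x=56
  c=18, x=56
  c=18, x=28

Final answer: 28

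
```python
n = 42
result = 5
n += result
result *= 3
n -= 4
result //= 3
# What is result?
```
Trace:
  n=42
  n=42, result=5
  n=47, result=5
  n=47, result=15
  n=43, result=15
  n=43, result=5

Final answer: 5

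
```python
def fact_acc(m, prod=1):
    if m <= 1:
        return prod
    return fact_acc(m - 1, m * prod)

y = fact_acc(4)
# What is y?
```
Call trace:
fact_acc(m=4, prod=1)
  fact_acc(m=3, prod=4)
    fact_acc(m=2, prod=12)
      fact_acc(m=1, prod=24)
      -> return 24
    -> return 24
  -> return 24
-> return 24

Final answer: 24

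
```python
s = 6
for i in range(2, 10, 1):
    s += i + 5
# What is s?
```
Trace:
  s=6
  s=13, i=2
  s=21, i=3
  s=30, i=4
  s=40, i=5
  s=51, i=6
  s=63, i=7
  s=76, i=8
  s=90, i=9

Final answer: 90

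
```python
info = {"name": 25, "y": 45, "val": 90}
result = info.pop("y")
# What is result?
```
Trace:
  info={'name': 25, 'y': 45, 'val': 90}
  info={'name': 25, 'val': 90}, result=45

Final answer: 45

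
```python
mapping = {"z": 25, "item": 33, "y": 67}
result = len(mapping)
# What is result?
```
Trace:
  mapping={'z': 25, 'item': 33, 'y': 67}
  mapping={'z': 25, 'item': 33, 'y': 67}, result=3

Final answer: 3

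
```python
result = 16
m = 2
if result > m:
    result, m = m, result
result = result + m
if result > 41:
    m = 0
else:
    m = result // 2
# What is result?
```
Trace:
  result=16
  result=16, m=2
  result=2, m=16
  result=18, m=16
  result=18, m=9

Final answer: 18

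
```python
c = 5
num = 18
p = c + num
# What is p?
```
Trace:
  c=5
  c=5, num=18
  c=5, num=18, p=23

Final answer: 23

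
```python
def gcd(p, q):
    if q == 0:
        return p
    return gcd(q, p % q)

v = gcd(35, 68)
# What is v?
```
Call trace:
gcd(p=35, q=68)
  gcd(p=68, q=35)
    gcd(p=35, q=33)
      gcd(p=33, q=2)
        gcd(p=2, q=1)
          gcd(p=1, q=0)
          -> return 1
        -> return 1
      -> return 1
    -> return 1
  -> return 1
-> return 1

Final answer: 1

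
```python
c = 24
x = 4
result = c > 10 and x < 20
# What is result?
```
Trace:
  c=24
  c=24, x=4
  c=24, x=4, result=True

Final answer: True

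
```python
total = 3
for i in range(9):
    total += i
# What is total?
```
Trace:
  total=3
  total=3, i=0
  total=4, i=1
  total=6, i=2
  total=9, i=3
  total=13, i=4
  total=18, i=5
  total=24, i=6
  total=31, i=7
  total=39, i=8

Final answer: 39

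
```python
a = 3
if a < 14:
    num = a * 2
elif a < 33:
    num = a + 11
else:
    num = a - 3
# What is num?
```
Trace:
  a=3
  a=3, num=6

Final answer: 6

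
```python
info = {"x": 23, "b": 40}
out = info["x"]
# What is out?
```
Trace:
  info={'x': 23, 'b': 40}
  info={'x': 23, 'b': 40}, out=23

Final answer: 23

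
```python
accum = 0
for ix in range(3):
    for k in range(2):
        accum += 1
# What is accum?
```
Trace:
  accum=0
  accum=1, ix=0, k=0
  accum=2, ix=0, k=1
  accum=3, ix=1, k=0
  accum=4, ix=1, k=1
  accum=5, ix=2, k=0
  accum=6, ix=2, k=1

Final answer: 6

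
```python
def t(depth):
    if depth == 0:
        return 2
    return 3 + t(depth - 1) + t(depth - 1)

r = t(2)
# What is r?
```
Call trace (a repeated sub-call is expanded the first time; later identical calls just restate its return value):
t(depth=2)
  t(depth=1)
    t(depth=0)
    -> return 2
    t(depth=0)
    -> return 2
  -> return 7
  t(depth=1) -> return 7  (same call as traced above)
-> return 17

Final answer: 17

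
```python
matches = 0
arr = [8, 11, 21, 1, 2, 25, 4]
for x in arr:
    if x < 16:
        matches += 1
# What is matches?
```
Trace:
  matches=0
  matches=1, x=8
  matches=2, x=11
  matches=2, x=21
  matches=3, x=1
  matches=4, x=2
  matches=4, x=25
  matches=5, x=4

Final answer: 5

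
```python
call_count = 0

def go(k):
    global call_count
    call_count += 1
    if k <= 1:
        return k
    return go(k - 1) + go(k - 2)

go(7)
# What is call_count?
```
Call trace (a repeated sub-call is expanded the first time; later identical calls just restate its return value):
go(k=7)
  go(k=6)
    go(k=5)
      go(k=4)
        go(k=3)
          go(k=2)
            go(k=1)
            -> return 1
            go(k=0)
            -> return 0
          -> return 1
          go(k=1)
          -> return 1
        -> return 2
        go(k=2) -> return 1  (same call as traced above)
      -> return 3
      go(k=3) -> return 2  (same call as traced above)
    -> return 5
    go(k=4) -> return 3  (same call as traced above)
  -> return 8
  go(k=5) -> return 5  (same call as traced above)
-> return 13

call_count is incremented once per call, so count the calls in each subtree. Let C(k) = number of calls made by go(k).
C(0) = C(1) = 1 (base case, no recursion); C(k) = 1 + C(k - 1) + C(k - 2) otherwise.
C(2) = 1 + C(1) + C(0) = 1 + 1 + 1 = 3
C(3) = 1 + C(2) + C(1) = 1 + 3 + 1 = 5
C(4) = 1 + C(3) + C(2) = 1 + 5 + 3 = 9
C(5) = 1 + C(4) + C(3) = 1 + 9 + 5 = 15
C(6) = 1 + C(5) + C(4) = 1 + 15 + 9 = 25
C(7) = 1 + C(6) + C(5) = 1 + 25 + 15 = 41
call_count = C(7) = 41

Final answer: 41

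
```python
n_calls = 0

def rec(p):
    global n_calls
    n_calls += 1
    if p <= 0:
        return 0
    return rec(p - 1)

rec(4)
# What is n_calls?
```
Call trace:
rec(p=4)
  rec(p=3)
    rec(p=2)
      rec(p=1)
        rec(p=0)
        -> return 0
      -> return 0
    -> return 0
  -> return 0
-> return 0

n_calls is incremented once per call. rec is entered once for each p = 4, 3, 2, 1, 0 (the p <= 0 call returns without recursing), i.e. 4 + 1 calls.
n_calls = 5

Final answer: 5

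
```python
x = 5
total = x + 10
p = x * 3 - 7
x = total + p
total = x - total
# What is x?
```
Trace:
  x=5
  x=5, total=15
  x=5, total=15, p=8
  x=23, total=15, p=8
  x=23, total=8, p=8

Final answer: 23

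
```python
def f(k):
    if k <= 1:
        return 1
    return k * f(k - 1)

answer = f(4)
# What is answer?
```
Call trace:
f(k=4)
  f(k=3)
    f(k=2)
      f(k=1)
      -> return 1
    -> return 2
  -> return 6
-> return 24

Final answer: 24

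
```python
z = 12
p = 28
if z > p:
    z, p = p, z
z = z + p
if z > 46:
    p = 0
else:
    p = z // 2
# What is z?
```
Trace:
  z=12
  z=12, p=28
  z=12, p=28
  z=40, p=28
  z=40, p=20

Final answer: 40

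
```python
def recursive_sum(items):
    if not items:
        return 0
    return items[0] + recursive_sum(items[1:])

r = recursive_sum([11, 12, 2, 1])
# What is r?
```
Call trace:
recursive_sum(items=[11, 12, 2, 1])
  recursive_sum(items=[12, 2, 1])
    recursive_sum(items=[2, 1])
      recursive_sum(items=[1])
        recursive_sum(items=[])
        -> return 0
      -> return 1
    -> return 3
  -> return 15
-> return 26

Final answer: 26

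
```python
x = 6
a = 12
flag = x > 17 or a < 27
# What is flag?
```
Trace:
  x=6
  x=6, a=12
  x=6, a=12, flag=True

Final answer: True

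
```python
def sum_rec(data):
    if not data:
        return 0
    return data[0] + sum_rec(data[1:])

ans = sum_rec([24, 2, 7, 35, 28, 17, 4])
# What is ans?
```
Call trace:
sum_rec(data=[24, 2, 7, 35, 28, 17, 4])
  sum_rec(data=[2, 7, 35, 28, 17, 4])
    sum_rec(data=[7, 35, 28, 17, 4])
      sum_rec(data=[35, 28, 17, 4])
        sum_rec(data=[28, 17, 4])
          sum_rec(data=[17, 4])
            sum_rec(data=[4])
              sum_rec(data=[])
              -> return 0
            -> return 4
          -> return 21
        -> return 49
      -> return 84
    -> return 91
  -> return 93
-> return 117

Final answer: 117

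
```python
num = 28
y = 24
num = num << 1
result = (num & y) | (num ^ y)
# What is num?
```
Trace:
  num=28
  num=28, y=24
  num=56, y=24
  num=56, y=24, result=56

Final answer: 56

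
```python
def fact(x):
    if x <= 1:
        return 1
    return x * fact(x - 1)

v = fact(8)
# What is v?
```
Call trace:
fact(x=8)
  fact(x=7)
    fact(x=6)
      fact(x=5)
        fact(x=4)
          fact(x=3)
            fact(x=2)
              fact(x=1)
              -> return 1
            -> return 2
          -> return 6
        -> return 24
      -> return 120
    -> return 720
  -> return 5040
-> return 40320

Final answer: 40320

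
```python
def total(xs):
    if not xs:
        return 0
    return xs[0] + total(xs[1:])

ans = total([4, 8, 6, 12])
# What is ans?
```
Call trace:
total(xs=[4, 8, 6, 12])
  total(xs=[8, 6, 12])
    total(xs=[6, 12])
      total(xs=[12])
        total(xs=[])
        -> return 0
      -> return 12
    -> return 18
  -> return 26
-> return 30

Final answer: 30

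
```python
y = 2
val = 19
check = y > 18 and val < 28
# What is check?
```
Trace:
  y=2
  y=2, val=19
  y=2, val=19, check=False

Final answer: False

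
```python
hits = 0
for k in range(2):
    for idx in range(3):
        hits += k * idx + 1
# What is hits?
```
Trace:
  hits=0
  hits=1, k=0, idx=0
  hits=2, k=0, idx=1
  hits=3, k=0, idx=2
  hits=4, k=1, idx=0
  hits=6, k=1, idx=1
  hits=9, k=1, idx=2

Final answer: 9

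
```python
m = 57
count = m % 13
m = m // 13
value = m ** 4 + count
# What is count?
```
Trace:
  m=57
  m=57, count=5
  m=4, count=5
  m=4, count=5, value=261

Final answer: 5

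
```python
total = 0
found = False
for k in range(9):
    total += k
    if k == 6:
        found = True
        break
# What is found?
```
Trace:
  total=0
  total=0, found=False
  total=0, found=False, k=0
  total=1, found=False, k=1
  total=3, found=False, k=2
  total=6, found=False, k=3
  total=10, found=False, k=4
  total=15, found=False, k=5
  total=21, found=True, k=6

Final answer: True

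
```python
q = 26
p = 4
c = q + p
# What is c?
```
Trace:
  q=26
  q=26, p=4
  q=26, p=4, c=30

Final answer: 30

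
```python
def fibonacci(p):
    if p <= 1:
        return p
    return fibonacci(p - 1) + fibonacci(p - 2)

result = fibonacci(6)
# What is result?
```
Call trace (a repeated sub-call is expanded the first time; later identical calls just restate its return value):
fibonacci(p=6)
  fibonacci(p=5)
    fibonacci(p=4)
      fibonacci(p=3)
        fibonacci(p=2)
          fibonacci(p=1)
          -> return 1
          fibonacci(p=0)
          -> return 0
        -> return 1
        fibonacci(p=1)
        -> return 1
      -> return 2
      fibonacci(p=2) -> return 1  (same call as traced above)
    -> return 3
    fibonacci(p=3) -> return 2  (same call as traced above)
  -> return 5
  fibonacci(p=4) -> return 3  (same call as traced above)
-> return 8

Final answer: 8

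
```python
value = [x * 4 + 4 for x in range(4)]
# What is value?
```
Trace:
  x=0
  x=1
  x=2
  x=3
  value=[4, 8, 12, 16]

Final answer: [4, 8, 12, 16]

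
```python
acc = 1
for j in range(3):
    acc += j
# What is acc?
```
Trace:
  acc=1
  acc=1, j=0
  acc=2, j=1
  acc=4, j=2

Final answer: 4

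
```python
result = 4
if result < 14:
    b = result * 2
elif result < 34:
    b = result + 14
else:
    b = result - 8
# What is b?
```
Trace:
  result=4
  result=4, b=8

Final answer: 8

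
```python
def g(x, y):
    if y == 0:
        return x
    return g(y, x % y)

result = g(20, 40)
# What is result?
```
Call trace:
g(x=20, y=40)
  g(x=40, y=20)
    g(x=20, y=0)
    -> return 20
  -> return 20
-> return 20

Final answer: 20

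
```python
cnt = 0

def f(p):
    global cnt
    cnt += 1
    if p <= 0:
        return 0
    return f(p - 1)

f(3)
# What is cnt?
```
Call trace:
f(p=3)
  f(p=2)
    f(p=1)
      f(p=0)
      -> return 0
    -> return 0
  -> return 0
-> return 0

cnt is incremented once per call. f is entered once for each p = 3, 2, 1, 0 (the p <= 0 call returns without recursing), i.e. 3 + 1 calls.
cnt = 4

Final answer: 4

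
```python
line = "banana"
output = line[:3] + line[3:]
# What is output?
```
Trace:
  line='banana'
  line='banana', output='banana'

Final answer: 'banana'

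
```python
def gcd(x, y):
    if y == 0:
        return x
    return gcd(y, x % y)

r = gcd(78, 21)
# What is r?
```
Call trace:
gcd(x=78, y=21)
  gcd(x=21, y=15)
    gcd(x=15, y=6)
      gcd(x=6, y=3)
        gcd(x=3, y=0)
        -> return 3
      -> return 3
    -> return 3
  -> return 3
-> return 3

Final answer: 3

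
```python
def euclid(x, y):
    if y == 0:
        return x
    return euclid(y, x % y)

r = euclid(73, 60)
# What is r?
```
Call trace:
euclid(x=73, y=60)
  euclid(x=60, y=13)
    euclid(x=13, y=8)
      euclid(x=8, y=5)
        euclid(x=5, y=3)
          euclid(x=3, y=2)
            euclid(x=2, y=1)
              euclid(x=1, y=0)
              -> return 1
            -> return 1
          -> return 1
        -> return 1
      -> return 1
    -> return 1
  -> return 1
-> return 1

Final answer: 1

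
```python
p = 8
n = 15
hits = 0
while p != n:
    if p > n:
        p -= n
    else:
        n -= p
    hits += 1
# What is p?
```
Trace:
  p=8
  p=8, n=15
  p=8, n=15, hits=0
  p=8, n=7, hits=1
  p=1, n=7, hits=2
  p=1, n=6, hits=3
  p=1, n=5, hits=4
  p=1, n=4, hits=5
  p=1, n=3, hits=6
  p=1, n=2, hits=7
  p=1, n=1, hits=8

Final answer: 1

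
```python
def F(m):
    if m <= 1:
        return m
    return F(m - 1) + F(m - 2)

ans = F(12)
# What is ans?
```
Call trace (a repeated sub-call is expanded the first time; later identical calls just restate its return value):
F(m=12)
  F(m=11)
    F(m=10)
      F(m=9)
        F(m=8)
          F(m=7)
            F(m=6)
              F(m=5)
                F(m=4)
                  F(m=3)
                    F(m=2)
                      F(m=1)
                      -> return 1
                      F(m=0)
                      -> return 0
                    -> return 1
                    F(m=1)
                    -> return 1
                  -> return 2
                  F(m=2) -> return 1  (same call as traced above)
                -> return 3
                F(m=3) -> return 2  (same call as traced above)
              -> return 5
              F(m=4) -> return 3  (same call as traced above)
            -> return 8
            F(m=5) -> return 5  (same call as traced above)
          -> return 13
          F(m=6) -> return 8  (same call as traced above)
        -> return 21
        F(m=7) -> return 13  (same call as traced above)
      -> return 34
      F(m=8) -> return 21  (same call as traced above)
    -> return 55
    F(m=9) -> return 34  (same call as traced above)
  -> return 89
  F(m=10) -> return 55  (same call as traced above)
-> return 144

Final answer: 144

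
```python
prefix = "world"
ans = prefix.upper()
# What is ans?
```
Trace:
  prefix='world'
  prefix='world', ans='WORLD'

Final answer: 'WORLD'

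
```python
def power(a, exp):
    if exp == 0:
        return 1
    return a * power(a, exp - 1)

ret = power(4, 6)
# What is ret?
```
Call trace:
power(a=4, exp=6)
  power(a=4, exp=5)
    power(a=4, exp=4)
      power(a=4, exp=3)
        power(a=4, exp=2)
          power(a=4, exp=1)
            power(a=4, exp=0)
            -> return 1
          -> return 4
        -> return 16
      -> return 64
    -> return 256
  -> return 1024
-> return 4096

Final answer: 4096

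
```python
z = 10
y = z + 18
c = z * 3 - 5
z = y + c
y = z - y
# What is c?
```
Trace:
  z=10
  z=10, y=28
  z=10, y=28, c=25
  z=53, y=28, c=25
  z=53, y=25, c=25

Final answer: 25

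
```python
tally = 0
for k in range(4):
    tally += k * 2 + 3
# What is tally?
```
Trace:
  tally=0
  tally=3, k=0
  tally=8, k=1
  tally=15, k=2
  tally=24, k=3

Final answer: 24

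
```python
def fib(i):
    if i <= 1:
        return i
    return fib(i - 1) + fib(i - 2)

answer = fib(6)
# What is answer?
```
Call trace (a repeated sub-call is expanded the first time; later identical calls just restate its return value):
fib(i=6)
  fib(i=5)
    fib(i=4)
      fib(i=3)
        fib(i=2)
          fib(i=1)
          -> return 1
          fib(i=0)
          -> return 0
        -> return 1
        fib(i=1)
        -> return 1
      -> return 2
      fib(i=2) -> return 1  (same call as traced above)
    -> return 3
    fib(i=3) -> return 2  (same call as traced above)
  -> return 5
  fib(i=4) -> return 3  (same call as traced above)
-> return 8

Final answer: 8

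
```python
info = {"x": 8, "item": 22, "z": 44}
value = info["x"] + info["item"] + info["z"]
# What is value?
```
Trace:
  info={'x': 8, 'item': 22, 'z': 44}
  info={'x': 8, 'item': 22, 'z': 44}, value=74

Final answer: 74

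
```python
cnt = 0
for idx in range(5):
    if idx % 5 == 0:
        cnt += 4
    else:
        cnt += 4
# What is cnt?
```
Trace:
  cnt=0
  cnt=4, idx=0
  cnt=8, idx=1
  cnt=12, idx=2
  cnt=16, idx=3
  cnt=20, idx=4

Final answer: 20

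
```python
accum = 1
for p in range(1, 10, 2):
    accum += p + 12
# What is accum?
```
Trace:
  accum=1
  accum=14, p=1
  accum=29, p=3
  accum=46, p=5
  accum=65, p=7
  accum=86, p=9

Final answer: 86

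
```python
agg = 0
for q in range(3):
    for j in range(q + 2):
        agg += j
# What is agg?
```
Trace:
  agg=0
  agg=0, q=0, j=0
  agg=1, q=0, j=1
  agg=1, q=1, j=0
  agg=2, q=1, j=1
  agg=4, q=1, j=2
  agg=4, q=2, j=0
  agg=5, q=2, j=1
  agg=7, q=2, j=2
  agg=10, q=2, j=3

Final answer: 10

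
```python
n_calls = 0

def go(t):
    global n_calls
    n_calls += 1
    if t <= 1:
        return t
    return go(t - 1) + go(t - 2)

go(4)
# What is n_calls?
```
Call trace (a repeated sub-call is expanded the first time; later identical calls just restate its return value):
go(t=4)
  go(t=3)
    go(t=2)
      go(t=1)
      -> return 1
      go(t=0)
      -> return 0
    -> return 1
    go(t=1)
    -> return 1
  -> return 2
  go(t=2) -> return 1  (same call as traced above)
-> return 3

n_calls is incremented once per call, so count the calls in each subtree. Let C(t) = number of calls made by go(t).
C(0) = C(1) = 1 (base case, no recursion); C(t) = 1 + C(t - 1) + C(t - 2) otherwise.
C(2) = 1 + C(1) + C(0) = 1 + 1 + 1 = 3
C(3) = 1 + C(2) + C(1) = 1 + 3 + 1 = 5
C(4) = 1 + C(3) + C(2) = 1 + 5 + 3 = 9
n_calls = C(4) = 9

Final answer: 9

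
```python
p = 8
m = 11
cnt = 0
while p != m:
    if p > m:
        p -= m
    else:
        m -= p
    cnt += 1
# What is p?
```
Trace:
  p=8
  p=8, m=11
  p=8, m=11, cnt=0
  p=8, m=3, cnt=1
  p=5, m=3, cnt=2
  p=2, m=3, cnt=3
  p=2, m=1, cnt=4
  p=1, m=1, cnt=5

Final answer: 1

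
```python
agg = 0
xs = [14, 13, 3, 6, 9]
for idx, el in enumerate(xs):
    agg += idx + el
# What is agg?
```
Trace:
  agg=0
  agg=14, idx=0, el=14
  agg=28, idx=1, el=13
  agg=33, idx=2, el=3
  agg=42, idx=3, el=6
  agg=55, idx=4, el=9

Final answer: 55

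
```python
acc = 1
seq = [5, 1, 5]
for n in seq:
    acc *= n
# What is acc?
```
Trace:
  acc=1
  acc=5, n=5
  acc=5, n=1
  acc=25, n=5

Final answer: 25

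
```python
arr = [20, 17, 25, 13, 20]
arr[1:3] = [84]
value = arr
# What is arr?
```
Trace:
  arr=[20, 17, 25, 13, 20]
  arr=[20, 84, 13, 20]
  arr=[20, 84, 13, 20], value=[20, 84, 13, 20]

Final answer: [20, 84, 13, 20]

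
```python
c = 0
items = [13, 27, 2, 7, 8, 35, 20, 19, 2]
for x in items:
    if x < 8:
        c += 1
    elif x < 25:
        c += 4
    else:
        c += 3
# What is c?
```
Trace:
  c=0
  c=4, x=13
  c=7, x=27
  c=8, x=2
  c=9, x=7
  c=13, x=8
  c=16, x=35
  c=20, x=20
  c=24, x=19
  c=25, x=2

Final answer: 25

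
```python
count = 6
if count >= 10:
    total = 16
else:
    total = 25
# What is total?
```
Trace:
  count=6
  count=6, total=25

Final answer: 25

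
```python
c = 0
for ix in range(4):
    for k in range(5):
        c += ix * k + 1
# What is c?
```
Trace:
  c=0
  c=1, ix=0, k=0
  c=2, ix=0, k=1
  c=3, ix=0, k=2
  c=4, ix=0, k=3
  c=5, ix=0, k=4
  c=6, ix=1, k=0
  c=8, ix=1, k=1
  c=11, ix=1, k=2
  c=15, ix=1, k=3
  c=20, ix=1, k=4
  c=21, ix=2, k=0
  c=24, ix=2, k=1
  c=29, ix=2, k=2
  c=36, ix=2, k=3
  c=45, ix=2, k=4
  c=46, ix=3, k=0
  c=50, ix=3, k=1
  c=57, ix=3, k=2
  c=67, ix=3, k=3
  c=80, ix=3, k=4

Final answer: 80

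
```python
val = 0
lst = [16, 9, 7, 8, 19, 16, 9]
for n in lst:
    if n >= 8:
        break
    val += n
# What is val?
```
Trace:
  val=0
  val=0, n=16

Final answer: 0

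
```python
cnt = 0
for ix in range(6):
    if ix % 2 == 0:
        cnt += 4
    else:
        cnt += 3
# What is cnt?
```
Trace:
  cnt=0
  cnt=4, ix=0
  cnt=7, ix=1
  cnt=11, ix=2
  cnt=14, ix=3
  cnt=18, ix=4
  cnt=21, ix=5

Final answer: 21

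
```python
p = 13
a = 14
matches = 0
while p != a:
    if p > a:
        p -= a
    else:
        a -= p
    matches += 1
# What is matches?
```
Trace:
  p=13
  p=13, a=14
  p=13, a=14, matches=0
  p=13, a=1, matches=1
  p=12, a=1, matches=2
  p=11, a=1, matches=3
  p=10, a=1, matches=4
  p=9, a=1, matches=5
  p=8, a=1, matches=6
  p=7, a=1, matches=7
  p=6, a=1, matches=8
  p=5, a=1, matches=9
  p=4, a=1, matches=10
  p=3, a=1, matches=11
  p=2, a=1, matches=12
  p=1, a=1, matches=13

Final answer: 13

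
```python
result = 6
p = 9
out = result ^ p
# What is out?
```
Trace:
  result=6
  result=6, p=9
  result=6, p=9, out=15

Final answer: 15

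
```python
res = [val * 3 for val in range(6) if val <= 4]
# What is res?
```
Trace:
  val=0
  val=1
  val=2
  val=3
  val=4
  val=5
  res=[0, 3, 6, 9, 12]

Final answer: [0, 3, 6, 9, 12]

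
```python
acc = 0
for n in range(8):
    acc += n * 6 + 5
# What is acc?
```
Trace:
  acc=0
  acc=5, n=0
  acc=16, n=1
  acc=33, n=2
  acc=56, n=3
  acc=85, n=4
  acc=120, n=5
  acc=161, n=6
  acc=208, n=7

Final answer: 208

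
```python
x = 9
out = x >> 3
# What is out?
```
Trace:
  x=9
  x=9, out=1

Final answer: 1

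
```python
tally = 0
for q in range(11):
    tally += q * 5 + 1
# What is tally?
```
Trace:
  tally=0
  tally=1, q=0
  tally=7, q=1
  tally=18, q=2
  tally=34, q=3
  tally=55, q=4
  tally=81, q=5
  tally=112, q=6
  tally=148, q=7
  tally=189, q=8
  tally=235, q=9
  tally=286, q=10

Final answer: 286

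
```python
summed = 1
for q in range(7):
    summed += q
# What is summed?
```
Trace:
  summed=1
  summed=1, q=0
  summed=2, q=1
  summed=4, q=2
  summed=7, q=3
  summed=11, q=4
  summed=16, q=5
  summed=22, q=6

Final answer: 22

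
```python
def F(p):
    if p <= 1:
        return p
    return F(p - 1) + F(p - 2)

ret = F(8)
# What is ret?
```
Call trace (a repeated sub-call is expanded the first time; later identical calls just restate its return value):
F(p=8)
  F(p=7)
    F(p=6)
      F(p=5)
        F(p=4)
          F(p=3)
            F(p=2)
              F(p=1)
              -> return 1
              F(p=0)
              -> return 0
            -> return 1
            F(p=1)
            -> return 1
          -> return 2
          F(p=2) -> return 1  (same call as traced above)
        -> return 3
        F(p=3) -> return 2  (same call as traced above)
      -> return 5
      F(p=4) -> return 3  (same call as traced above)
    -> return 8
    F(p=5) -> return 5  (same call as traced above)
  -> return 13
  F(p=6) -> return 8  (same call as traced above)
-> return 21

Final answer: 21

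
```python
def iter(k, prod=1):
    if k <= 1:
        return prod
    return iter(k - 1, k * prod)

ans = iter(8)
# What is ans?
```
Call trace:
iter(k=8, prod=1)
  iter(k=7, prod=8)
    iter(k=6, prod=56)
      iter(k=5, prod=336)
        iter(k=4, prod=1680)
          iter(k=3, prod=6720)
            iter(k=2, prod=20160)
              iter(k=1, prod=40320)
              -> return 40320
            -> return 40320
          -> return 40320
        -> return 40320
      -> return 40320
    -> return 40320
  -> return 40320
-> return 40320

Final answer: 40320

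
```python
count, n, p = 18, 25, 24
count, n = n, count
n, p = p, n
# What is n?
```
Trace:
  count=18, n=25, p=24
  count=25, n=18, p=24
  count=25, n=24, p=18

Final answer: 24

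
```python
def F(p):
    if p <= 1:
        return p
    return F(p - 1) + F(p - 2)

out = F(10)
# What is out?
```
Call trace (a repeated sub-call is expanded the first time; later identical calls just restate its return value):
F(p=10)
  F(p=9)
    F(p=8)
      F(p=7)
        F(p=6)
          F(p=5)
            F(p=4)
              F(p=3)
                F(p=2)
                  F(p=1)
                  -> return 1
                  F(p=0)
                  -> return 0
                -> return 1
                F(p=1)
                -> return 1
              -> return 2
              F(p=2) -> return 1  (same call as traced above)
            -> return 3
            F(p=3) -> return 2  (same call as traced above)
          -> return 5
          F(p=4) -> return 3  (same call as traced above)
        -> return 8
        F(p=5) -> return 5  (same call as traced above)
      -> return 13
      F(p=6) -> return 8  (same call as traced above)
    -> return 21
    F(p=7) -> return 13  (same call as traced above)
  -> return 34
  F(p=8) -> return 21  (same call as traced above)
-> return 55

Final answer: 55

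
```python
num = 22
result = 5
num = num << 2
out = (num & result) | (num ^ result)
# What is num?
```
Trace:
  num=22
  num=22, result=5
  num=88, result=5
  num=88, result=5, out=93

Final answer: 88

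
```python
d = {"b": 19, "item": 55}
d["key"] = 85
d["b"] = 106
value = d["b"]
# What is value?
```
Trace:
  d={'b': 19, 'item': 55}
  d={'b': 19, 'item': 55, 'key': 85}
  d={'b': 106, 'item': 55, 'key': 85}
  d={'b': 106, 'item': 55, 'key': 85}, value=106

Final answer: 106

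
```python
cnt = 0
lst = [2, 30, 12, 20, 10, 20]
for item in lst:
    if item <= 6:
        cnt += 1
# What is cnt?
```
Trace:
  cnt=0
  cnt=1, item=2
  cnt=1, item=30
  cnt=1, item=12
  cnt=1, item=20
  cnt=1, item=10
  cnt=1, item=20

Final answer: 1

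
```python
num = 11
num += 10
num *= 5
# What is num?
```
Trace:
  num=11
  num=21
  num=105

Final answer: 105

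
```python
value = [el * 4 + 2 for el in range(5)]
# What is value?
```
Trace:
  el=0
  el=1
  el=2
  el=3
  el=4
  value=[2, 6, 10, 14, 18]

Final answer: [2, 6, 10, 14, 18]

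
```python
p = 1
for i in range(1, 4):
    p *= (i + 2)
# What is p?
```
Trace:
  p=1
  p=3, i=1
  p=12, i=2
  p=60, i=3

Final answer: 60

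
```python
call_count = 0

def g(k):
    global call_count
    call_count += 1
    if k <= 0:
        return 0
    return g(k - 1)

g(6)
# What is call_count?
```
Call trace:
g(k=6)
  g(k=5)
    g(k=4)
      g(k=3)
        g(k=2)
          g(k=1)
            g(k=0)
            -> return 0
          -> return 0
        -> return 0
      -> return 0
    -> return 0
  -> return 0
-> return 0

call_count is incremented once per call. g is entered once for each k = 6, 5, 4, 3, 2, 1, 0 (the k <= 0 call returns without recursing), i.e. 6 + 1 calls.
call_count = 7

Final answer: 7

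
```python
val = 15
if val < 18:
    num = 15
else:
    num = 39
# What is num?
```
Trace:
  val=15
  val=15, num=15

Final answer: 15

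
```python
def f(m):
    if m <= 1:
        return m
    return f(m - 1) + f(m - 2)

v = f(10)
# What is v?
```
Call trace (a repeated sub-call is expanded the first time; later identical calls just restate its return value):
f(m=10)
  f(m=9)
    f(m=8)
      f(m=7)
        f(m=6)
          f(m=5)
            f(m=4)
              f(m=3)
                f(m=2)
                  f(m=1)
                  -> return 1
                  f(m=0)
                  -> return 0
                -> return 1
                f(m=1)
                -> return 1
              -> return 2
              f(m=2) -> return 1  (same call as traced above)
            -> return 3
            f(m=3) -> return 2  (same call as traced above)
          -> return 5
          f(m=4) -> return 3  (same call as traced above)
        -> return 8
        f(m=5) -> return 5  (same call as traced above)
      -> return 13
      f(m=6) -> return 8  (same call as traced above)
    -> return 21
    f(m=7) -> return 13  (same call as traced above)
  -> return 34
  f(m=8) -> return 21  (same call as traced above)
-> return 55

Final answer: 55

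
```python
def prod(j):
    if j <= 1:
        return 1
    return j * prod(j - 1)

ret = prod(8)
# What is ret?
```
Call trace:
prod(j=8)
  prod(j=7)
    prod(j=6)
      prod(j=5)
        prod(j=4)
          prod(j=3)
            prod(j=2)
              prod(j=1)
              -> return 1
            -> return 2
          -> return 6
        -> return 24
      -> return 120
    -> return 720
  -> return 5040
-> return 40320

Final answer: 40320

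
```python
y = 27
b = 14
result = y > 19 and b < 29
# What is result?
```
Trace:
  y=27
  y=27, b=14
  y=27, b=14, result=True

Final answer: True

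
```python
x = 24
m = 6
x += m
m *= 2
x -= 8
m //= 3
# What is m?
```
Trace:
  x=24
  x=24, m=6
  x=30, m=6
  x=30, m=12
  x=22, m=12
  x=22, m=4

Final answer: 4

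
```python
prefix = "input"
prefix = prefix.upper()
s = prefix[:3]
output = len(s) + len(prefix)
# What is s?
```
Trace:
  prefix='input'
  prefix='INPUT'
  prefix='INPUT', s='INP'
  prefix='INPUT', s='INP', output=8

Final answer: 'INP'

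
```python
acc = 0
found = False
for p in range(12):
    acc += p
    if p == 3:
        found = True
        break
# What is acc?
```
Trace:
  acc=0
  acc=0, found=False
  acc=0, found=False, p=0
  acc=1, found=False, p=1
  acc=3, found=False, p=2
  acc=6, found=True, p=3

Final answer: 6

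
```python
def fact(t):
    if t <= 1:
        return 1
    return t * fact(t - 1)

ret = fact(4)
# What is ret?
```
Call trace:
fact(t=4)
  fact(t=3)
    fact(t=2)
      fact(t=1)
      -> return 1
    -> return 2
  -> return 6
-> return 24

Final answer: 24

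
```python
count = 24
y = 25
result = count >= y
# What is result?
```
Trace:
  count=24
  count=24, y=25
  count=24, y=25, result=False

Final answer: False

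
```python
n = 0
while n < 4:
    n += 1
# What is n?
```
Trace:
  n=0
  n=1
  n=2
  n=3
  n=4

Final answer: 4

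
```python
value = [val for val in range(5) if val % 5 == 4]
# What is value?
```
Trace:
  val=0
  val=1
  val=2
  val=3
  val=4
  value=[4]

Final answer: [4]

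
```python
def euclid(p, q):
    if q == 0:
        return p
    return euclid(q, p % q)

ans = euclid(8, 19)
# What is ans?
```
Call trace:
euclid(p=8, q=19)
  euclid(p=19, q=8)
    euclid(p=8, q=3)
      euclid(p=3, q=2)
        euclid(p=2, q=1)
          euclid(p=1, q=0)
          -> return 1
        -> return 1
      -> return 1
    -> return 1
  -> return 1
-> return 1

Final answer: 1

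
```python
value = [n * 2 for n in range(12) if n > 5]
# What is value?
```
Trace:
  n=0
  n=1
  n=2
  n=3
  n=4
  n=5
  n=6
  n=7
  n=8
  n=9
  n=10
  n=11
  value=[12, 14, 16, 18, 20, 22]

Final answer: [12, 14, 16, 18, 20, 22]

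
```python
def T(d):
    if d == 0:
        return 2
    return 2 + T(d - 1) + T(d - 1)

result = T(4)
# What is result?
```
Call trace (a repeated sub-call is expanded the first time; later identical calls just restate its return value):
T(d=4)
  T(d=3)
    T(d=2)
      T(d=1)
        T(d=0)
        -> return 2
        T(d=0)
        -> return 2
      -> return 6
      T(d=1) -> return 6  (same call as traced above)
    -> return 14
    T(d=2) -> return 14  (same call as traced above)
  -> return 30
  T(d=3) -> return 30  (same call as traced above)
-> return 62

Final answer: 62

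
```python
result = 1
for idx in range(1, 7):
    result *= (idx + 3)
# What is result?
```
Trace:
  result=1
  result=4, idx=1
  result=20, idx=2
  result=120, idx=3
  result=840, idx=4
  result=6720, idx=5
  result=60480, idx=6

Final answer: 60480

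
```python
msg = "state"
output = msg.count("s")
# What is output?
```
Trace:
  msg='state'
  msg='state', output=1

Final answer: 1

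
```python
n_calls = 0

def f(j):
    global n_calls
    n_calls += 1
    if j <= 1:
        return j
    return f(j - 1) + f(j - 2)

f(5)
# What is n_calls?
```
Call trace (a repeated sub-call is expanded the first time; later identical calls just restate its return value):
f(j=5)
  f(j=4)
    f(j=3)
      f(j=2)
        f(j=1)
        -> return 1
        f(j=0)
        -> return 0
      -> return 1
      f(j=1)
      -> return 1
    -> return 2
    f(j=2) -> return 1  (same call as traced above)
  -> return 3
  f(j=3) -> return 2  (same call as traced above)
-> return 5

n_calls is incremented once per call, so count the calls in each subtree. Let C(j) = number of calls made by f(j).
C(0) = C(1) = 1 (base case, no recursion); C(j) = 1 + C(j - 1) + C(j - 2) otherwise.
C(2) = 1 + C(1) + C(0) = 1 + 1 + 1 = 3
C(3) = 1 + C(2) + C(1) = 1 + 3 + 1 = 5
C(4) = 1 + C(3) + C(2) = 1 + 5 + 3 = 9
C(5) = 1 + C(4) + C(3) = 1 + 9 + 5 = 15
n_calls = C(5) = 15

Final answer: 15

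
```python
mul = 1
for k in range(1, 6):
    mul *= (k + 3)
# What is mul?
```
Trace:
  mul=1
  mul=4, k=1
  mul=20, k=2
  mul=120, k=3
  mul=840, k=4
  mul=6720, k=5

Final answer: 6720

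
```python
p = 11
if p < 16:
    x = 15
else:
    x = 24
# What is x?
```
Trace:
  p=11
  p=11, x=15

Final answer: 15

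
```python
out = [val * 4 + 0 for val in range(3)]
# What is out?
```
Trace:
  val=0
  val=1
  val=2
  out=[0, 4, 8]

Final answer: [0, 4, 8]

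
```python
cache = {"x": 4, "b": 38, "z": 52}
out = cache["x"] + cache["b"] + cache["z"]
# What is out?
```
Trace:
  cache={'x': 4, 'b': 38, 'z': 52}
  cache={'x': 4, 'b': 38, 'z': 52}, out=94

Final answer: 94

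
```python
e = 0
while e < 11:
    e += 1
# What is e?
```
Trace:
  e=0
  e=1
  e=2
  e=3
  e=4
  e=5
  e=6
  e=7
  e=8
  e=9
  e=10
  e=11

Final answer: 11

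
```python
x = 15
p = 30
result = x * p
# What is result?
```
Trace:
  x=15
  x=15, p=30
  x=15, p=30, result=450

Final answer: 450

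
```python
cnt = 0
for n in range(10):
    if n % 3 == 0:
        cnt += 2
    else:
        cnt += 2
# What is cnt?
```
Trace:
  cnt=0
  cnt=2, n=0
  cnt=4, n=1
  cnt=6, n=2
  cnt=8, n=3
  cnt=10, n=4
  cnt=12, n=5
  cnt=14, n=6
  cnt=16, n=7
  cnt=18, n=8
  cnt=20, n=9

Final answer: 20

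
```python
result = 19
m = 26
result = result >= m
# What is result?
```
Trace:
  result=19
  result=19, m=26
  result=False, m=26

Final answer: False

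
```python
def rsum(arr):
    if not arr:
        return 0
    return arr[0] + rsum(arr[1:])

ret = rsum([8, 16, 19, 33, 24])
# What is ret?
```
Call trace:
rsum(arr=[8, 16, 19, 33, 24])
  rsum(arr=[16, 19, 33, 24])
    rsum(arr=[19, 33, 24])
      rsum(arr=[33, 24])
        rsum(arr=[24])
          rsum(arr=[])
          -> return 0
        -> return 24
      -> return 57
    -> return 76
  -> return 92
-> return 100

Final answer: 100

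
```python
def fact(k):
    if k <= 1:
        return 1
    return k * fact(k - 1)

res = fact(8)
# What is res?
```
Call trace:
fact(k=8)
  fact(k=7)
    fact(k=6)
      fact(k=5)
        fact(k=4)
          fact(k=3)
            fact(k=2)
              fact(k=1)
              -> return 1
            -> return 2
          -> return 6
        -> return 24
      -> return 120
    -> return 720
  -> return 5040
-> return 40320

Final answer: 40320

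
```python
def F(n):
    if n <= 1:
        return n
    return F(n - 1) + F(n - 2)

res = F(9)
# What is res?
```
Call trace (a repeated sub-call is expanded the first time; later identical calls just restate its return value):
F(n=9)
  F(n=8)
    F(n=7)
      F(n=6)
        F(n=5)
          F(n=4)
            F(n=3)
              F(n=2)
                F(n=1)
                -> return 1
                F(n=0)
                -> return 0
              -> return 1
              F(n=1)
              -> return 1
            -> return 2
            F(n=2) -> return 1  (same call as traced above)
          -> return 3
          F(n=3) -> return 2  (same call as traced above)
        -> return 5
        F(n=4) -> return 3  (same call as traced above)
      -> return 8
      F(n=5) -> return 5  (same call as traced above)
    -> return 13
    F(n=6) -> return 8  (same call as traced above)
  -> return 21
  F(n=7) -> return 13  (same call as traced above)
-> return 34

Final answer: 34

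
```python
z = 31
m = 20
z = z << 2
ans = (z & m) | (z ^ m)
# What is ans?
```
Trace:
  z=31
  z=31, m=20
  z=124, m=20
  z=124, m=20, ans=124

Final answer: 124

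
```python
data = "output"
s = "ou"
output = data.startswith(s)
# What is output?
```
Trace:
  data='output'
  data='output', s='ou'
  data='output', s='ou', output=True

Final answer: True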